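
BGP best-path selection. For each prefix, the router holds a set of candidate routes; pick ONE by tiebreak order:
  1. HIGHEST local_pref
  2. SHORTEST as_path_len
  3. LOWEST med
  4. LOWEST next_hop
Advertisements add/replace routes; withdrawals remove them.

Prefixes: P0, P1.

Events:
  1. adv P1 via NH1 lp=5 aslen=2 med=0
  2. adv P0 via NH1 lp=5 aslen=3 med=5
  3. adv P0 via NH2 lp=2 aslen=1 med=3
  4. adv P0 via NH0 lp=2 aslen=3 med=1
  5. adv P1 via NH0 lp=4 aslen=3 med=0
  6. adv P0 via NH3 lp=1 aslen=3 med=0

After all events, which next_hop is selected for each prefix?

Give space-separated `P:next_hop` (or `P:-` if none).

Answer: P0:NH1 P1:NH1

Derivation:
Op 1: best P0=- P1=NH1
Op 2: best P0=NH1 P1=NH1
Op 3: best P0=NH1 P1=NH1
Op 4: best P0=NH1 P1=NH1
Op 5: best P0=NH1 P1=NH1
Op 6: best P0=NH1 P1=NH1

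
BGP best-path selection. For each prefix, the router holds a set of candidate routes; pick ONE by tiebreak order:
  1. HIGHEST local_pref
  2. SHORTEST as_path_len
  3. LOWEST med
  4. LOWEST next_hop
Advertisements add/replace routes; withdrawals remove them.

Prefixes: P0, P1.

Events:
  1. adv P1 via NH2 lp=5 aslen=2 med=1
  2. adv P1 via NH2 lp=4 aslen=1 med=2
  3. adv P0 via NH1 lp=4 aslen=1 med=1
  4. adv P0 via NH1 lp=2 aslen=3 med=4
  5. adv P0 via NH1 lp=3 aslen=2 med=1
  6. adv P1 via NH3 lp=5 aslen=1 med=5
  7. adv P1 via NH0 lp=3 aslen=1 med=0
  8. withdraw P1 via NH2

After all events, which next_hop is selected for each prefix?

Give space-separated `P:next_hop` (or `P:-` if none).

Op 1: best P0=- P1=NH2
Op 2: best P0=- P1=NH2
Op 3: best P0=NH1 P1=NH2
Op 4: best P0=NH1 P1=NH2
Op 5: best P0=NH1 P1=NH2
Op 6: best P0=NH1 P1=NH3
Op 7: best P0=NH1 P1=NH3
Op 8: best P0=NH1 P1=NH3

Answer: P0:NH1 P1:NH3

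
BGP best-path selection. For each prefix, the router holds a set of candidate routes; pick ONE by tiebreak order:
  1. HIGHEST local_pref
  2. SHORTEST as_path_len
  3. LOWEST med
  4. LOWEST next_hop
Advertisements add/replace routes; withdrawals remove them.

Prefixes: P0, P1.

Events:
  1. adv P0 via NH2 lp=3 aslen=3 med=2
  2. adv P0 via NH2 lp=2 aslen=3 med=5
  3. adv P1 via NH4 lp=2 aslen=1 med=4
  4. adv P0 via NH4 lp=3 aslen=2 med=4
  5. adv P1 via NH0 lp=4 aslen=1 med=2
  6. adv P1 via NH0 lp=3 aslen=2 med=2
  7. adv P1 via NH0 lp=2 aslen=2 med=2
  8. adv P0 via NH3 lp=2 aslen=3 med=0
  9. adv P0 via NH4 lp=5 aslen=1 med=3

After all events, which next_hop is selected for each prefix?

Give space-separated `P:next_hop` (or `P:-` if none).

Op 1: best P0=NH2 P1=-
Op 2: best P0=NH2 P1=-
Op 3: best P0=NH2 P1=NH4
Op 4: best P0=NH4 P1=NH4
Op 5: best P0=NH4 P1=NH0
Op 6: best P0=NH4 P1=NH0
Op 7: best P0=NH4 P1=NH4
Op 8: best P0=NH4 P1=NH4
Op 9: best P0=NH4 P1=NH4

Answer: P0:NH4 P1:NH4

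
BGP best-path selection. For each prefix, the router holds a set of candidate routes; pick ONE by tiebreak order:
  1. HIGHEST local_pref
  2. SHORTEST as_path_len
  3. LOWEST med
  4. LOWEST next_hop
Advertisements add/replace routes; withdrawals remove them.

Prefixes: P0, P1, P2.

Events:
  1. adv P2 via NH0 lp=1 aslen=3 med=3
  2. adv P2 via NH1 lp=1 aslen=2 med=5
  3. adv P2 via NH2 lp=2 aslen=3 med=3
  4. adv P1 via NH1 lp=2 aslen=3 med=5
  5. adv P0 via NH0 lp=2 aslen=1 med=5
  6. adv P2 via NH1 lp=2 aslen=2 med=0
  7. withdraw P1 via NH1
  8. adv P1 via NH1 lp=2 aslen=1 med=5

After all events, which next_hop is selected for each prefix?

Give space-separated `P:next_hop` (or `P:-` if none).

Answer: P0:NH0 P1:NH1 P2:NH1

Derivation:
Op 1: best P0=- P1=- P2=NH0
Op 2: best P0=- P1=- P2=NH1
Op 3: best P0=- P1=- P2=NH2
Op 4: best P0=- P1=NH1 P2=NH2
Op 5: best P0=NH0 P1=NH1 P2=NH2
Op 6: best P0=NH0 P1=NH1 P2=NH1
Op 7: best P0=NH0 P1=- P2=NH1
Op 8: best P0=NH0 P1=NH1 P2=NH1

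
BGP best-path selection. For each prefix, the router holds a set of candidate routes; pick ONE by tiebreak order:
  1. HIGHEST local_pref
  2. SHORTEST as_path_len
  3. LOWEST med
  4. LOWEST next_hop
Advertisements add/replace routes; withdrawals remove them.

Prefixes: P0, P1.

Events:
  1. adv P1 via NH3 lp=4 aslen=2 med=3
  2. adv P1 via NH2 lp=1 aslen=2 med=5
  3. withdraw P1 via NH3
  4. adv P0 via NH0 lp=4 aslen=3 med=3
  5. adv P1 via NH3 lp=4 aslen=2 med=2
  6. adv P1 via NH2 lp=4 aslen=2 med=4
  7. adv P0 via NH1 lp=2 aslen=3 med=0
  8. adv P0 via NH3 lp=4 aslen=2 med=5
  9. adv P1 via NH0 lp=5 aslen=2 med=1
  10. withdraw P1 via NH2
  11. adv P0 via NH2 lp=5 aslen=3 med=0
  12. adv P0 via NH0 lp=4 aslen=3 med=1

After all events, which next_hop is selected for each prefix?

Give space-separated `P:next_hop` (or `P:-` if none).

Op 1: best P0=- P1=NH3
Op 2: best P0=- P1=NH3
Op 3: best P0=- P1=NH2
Op 4: best P0=NH0 P1=NH2
Op 5: best P0=NH0 P1=NH3
Op 6: best P0=NH0 P1=NH3
Op 7: best P0=NH0 P1=NH3
Op 8: best P0=NH3 P1=NH3
Op 9: best P0=NH3 P1=NH0
Op 10: best P0=NH3 P1=NH0
Op 11: best P0=NH2 P1=NH0
Op 12: best P0=NH2 P1=NH0

Answer: P0:NH2 P1:NH0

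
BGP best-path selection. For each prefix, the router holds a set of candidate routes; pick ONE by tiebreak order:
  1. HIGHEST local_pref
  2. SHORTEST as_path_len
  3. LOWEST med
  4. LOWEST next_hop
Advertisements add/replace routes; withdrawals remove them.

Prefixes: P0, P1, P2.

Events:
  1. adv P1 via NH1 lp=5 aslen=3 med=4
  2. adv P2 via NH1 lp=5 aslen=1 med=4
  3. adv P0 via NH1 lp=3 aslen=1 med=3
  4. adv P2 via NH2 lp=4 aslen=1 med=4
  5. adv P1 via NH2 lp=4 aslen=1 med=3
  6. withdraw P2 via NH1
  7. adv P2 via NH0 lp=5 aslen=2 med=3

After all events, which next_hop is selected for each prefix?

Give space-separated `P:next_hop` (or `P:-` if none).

Op 1: best P0=- P1=NH1 P2=-
Op 2: best P0=- P1=NH1 P2=NH1
Op 3: best P0=NH1 P1=NH1 P2=NH1
Op 4: best P0=NH1 P1=NH1 P2=NH1
Op 5: best P0=NH1 P1=NH1 P2=NH1
Op 6: best P0=NH1 P1=NH1 P2=NH2
Op 7: best P0=NH1 P1=NH1 P2=NH0

Answer: P0:NH1 P1:NH1 P2:NH0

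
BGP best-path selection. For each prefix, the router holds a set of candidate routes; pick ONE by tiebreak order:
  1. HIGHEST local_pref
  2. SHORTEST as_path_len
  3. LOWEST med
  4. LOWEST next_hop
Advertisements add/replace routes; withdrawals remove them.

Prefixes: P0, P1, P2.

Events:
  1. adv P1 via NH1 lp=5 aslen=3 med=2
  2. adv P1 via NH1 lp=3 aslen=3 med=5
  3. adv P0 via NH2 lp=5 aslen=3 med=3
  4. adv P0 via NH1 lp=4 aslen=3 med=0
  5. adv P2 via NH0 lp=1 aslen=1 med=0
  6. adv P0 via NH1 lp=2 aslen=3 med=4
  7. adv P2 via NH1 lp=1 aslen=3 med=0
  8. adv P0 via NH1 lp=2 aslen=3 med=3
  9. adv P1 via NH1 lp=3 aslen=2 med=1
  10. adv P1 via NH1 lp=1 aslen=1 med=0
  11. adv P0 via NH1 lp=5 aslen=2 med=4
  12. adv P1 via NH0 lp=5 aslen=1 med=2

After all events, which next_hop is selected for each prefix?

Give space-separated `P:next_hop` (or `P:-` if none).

Answer: P0:NH1 P1:NH0 P2:NH0

Derivation:
Op 1: best P0=- P1=NH1 P2=-
Op 2: best P0=- P1=NH1 P2=-
Op 3: best P0=NH2 P1=NH1 P2=-
Op 4: best P0=NH2 P1=NH1 P2=-
Op 5: best P0=NH2 P1=NH1 P2=NH0
Op 6: best P0=NH2 P1=NH1 P2=NH0
Op 7: best P0=NH2 P1=NH1 P2=NH0
Op 8: best P0=NH2 P1=NH1 P2=NH0
Op 9: best P0=NH2 P1=NH1 P2=NH0
Op 10: best P0=NH2 P1=NH1 P2=NH0
Op 11: best P0=NH1 P1=NH1 P2=NH0
Op 12: best P0=NH1 P1=NH0 P2=NH0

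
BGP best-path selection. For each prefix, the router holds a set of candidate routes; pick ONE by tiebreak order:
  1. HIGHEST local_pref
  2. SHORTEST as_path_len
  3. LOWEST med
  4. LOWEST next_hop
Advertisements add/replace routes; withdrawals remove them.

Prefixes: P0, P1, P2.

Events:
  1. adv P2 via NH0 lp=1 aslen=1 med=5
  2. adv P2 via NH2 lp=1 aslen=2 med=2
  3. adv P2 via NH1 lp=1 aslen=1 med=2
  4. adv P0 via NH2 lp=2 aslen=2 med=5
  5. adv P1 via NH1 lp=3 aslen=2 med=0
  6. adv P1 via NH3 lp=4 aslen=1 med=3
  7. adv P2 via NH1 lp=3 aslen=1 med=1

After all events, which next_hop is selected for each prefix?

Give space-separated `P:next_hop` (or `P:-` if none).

Answer: P0:NH2 P1:NH3 P2:NH1

Derivation:
Op 1: best P0=- P1=- P2=NH0
Op 2: best P0=- P1=- P2=NH0
Op 3: best P0=- P1=- P2=NH1
Op 4: best P0=NH2 P1=- P2=NH1
Op 5: best P0=NH2 P1=NH1 P2=NH1
Op 6: best P0=NH2 P1=NH3 P2=NH1
Op 7: best P0=NH2 P1=NH3 P2=NH1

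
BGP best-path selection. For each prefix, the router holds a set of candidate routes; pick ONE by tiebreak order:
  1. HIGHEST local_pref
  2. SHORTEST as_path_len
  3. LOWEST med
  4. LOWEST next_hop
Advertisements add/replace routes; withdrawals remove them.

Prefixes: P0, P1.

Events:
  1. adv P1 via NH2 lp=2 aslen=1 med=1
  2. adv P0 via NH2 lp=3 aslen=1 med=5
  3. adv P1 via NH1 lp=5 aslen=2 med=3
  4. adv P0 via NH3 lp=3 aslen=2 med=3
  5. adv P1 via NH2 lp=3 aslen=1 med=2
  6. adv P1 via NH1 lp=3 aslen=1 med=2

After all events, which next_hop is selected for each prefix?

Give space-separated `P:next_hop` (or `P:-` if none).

Answer: P0:NH2 P1:NH1

Derivation:
Op 1: best P0=- P1=NH2
Op 2: best P0=NH2 P1=NH2
Op 3: best P0=NH2 P1=NH1
Op 4: best P0=NH2 P1=NH1
Op 5: best P0=NH2 P1=NH1
Op 6: best P0=NH2 P1=NH1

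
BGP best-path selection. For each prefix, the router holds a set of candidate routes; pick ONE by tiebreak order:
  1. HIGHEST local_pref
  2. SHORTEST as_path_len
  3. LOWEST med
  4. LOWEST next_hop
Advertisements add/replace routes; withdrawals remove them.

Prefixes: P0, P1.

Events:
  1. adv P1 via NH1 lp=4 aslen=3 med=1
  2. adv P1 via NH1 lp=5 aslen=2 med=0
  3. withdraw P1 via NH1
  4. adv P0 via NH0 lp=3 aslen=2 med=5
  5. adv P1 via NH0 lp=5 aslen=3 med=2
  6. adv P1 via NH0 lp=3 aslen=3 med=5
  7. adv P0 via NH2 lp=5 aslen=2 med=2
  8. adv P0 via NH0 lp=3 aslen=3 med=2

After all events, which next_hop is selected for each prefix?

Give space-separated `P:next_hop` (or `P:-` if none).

Op 1: best P0=- P1=NH1
Op 2: best P0=- P1=NH1
Op 3: best P0=- P1=-
Op 4: best P0=NH0 P1=-
Op 5: best P0=NH0 P1=NH0
Op 6: best P0=NH0 P1=NH0
Op 7: best P0=NH2 P1=NH0
Op 8: best P0=NH2 P1=NH0

Answer: P0:NH2 P1:NH0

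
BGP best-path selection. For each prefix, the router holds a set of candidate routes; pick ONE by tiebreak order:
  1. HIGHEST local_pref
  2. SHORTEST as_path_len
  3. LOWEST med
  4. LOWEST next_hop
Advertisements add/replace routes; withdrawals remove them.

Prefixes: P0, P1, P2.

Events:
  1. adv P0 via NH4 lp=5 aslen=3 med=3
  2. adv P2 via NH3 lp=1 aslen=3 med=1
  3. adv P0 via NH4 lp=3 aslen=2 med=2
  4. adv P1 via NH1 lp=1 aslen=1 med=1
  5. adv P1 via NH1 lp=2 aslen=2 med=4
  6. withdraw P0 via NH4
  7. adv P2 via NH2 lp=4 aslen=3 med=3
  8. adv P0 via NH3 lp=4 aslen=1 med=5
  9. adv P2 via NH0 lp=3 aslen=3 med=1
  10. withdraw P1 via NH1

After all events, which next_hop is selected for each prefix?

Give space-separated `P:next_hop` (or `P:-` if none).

Op 1: best P0=NH4 P1=- P2=-
Op 2: best P0=NH4 P1=- P2=NH3
Op 3: best P0=NH4 P1=- P2=NH3
Op 4: best P0=NH4 P1=NH1 P2=NH3
Op 5: best P0=NH4 P1=NH1 P2=NH3
Op 6: best P0=- P1=NH1 P2=NH3
Op 7: best P0=- P1=NH1 P2=NH2
Op 8: best P0=NH3 P1=NH1 P2=NH2
Op 9: best P0=NH3 P1=NH1 P2=NH2
Op 10: best P0=NH3 P1=- P2=NH2

Answer: P0:NH3 P1:- P2:NH2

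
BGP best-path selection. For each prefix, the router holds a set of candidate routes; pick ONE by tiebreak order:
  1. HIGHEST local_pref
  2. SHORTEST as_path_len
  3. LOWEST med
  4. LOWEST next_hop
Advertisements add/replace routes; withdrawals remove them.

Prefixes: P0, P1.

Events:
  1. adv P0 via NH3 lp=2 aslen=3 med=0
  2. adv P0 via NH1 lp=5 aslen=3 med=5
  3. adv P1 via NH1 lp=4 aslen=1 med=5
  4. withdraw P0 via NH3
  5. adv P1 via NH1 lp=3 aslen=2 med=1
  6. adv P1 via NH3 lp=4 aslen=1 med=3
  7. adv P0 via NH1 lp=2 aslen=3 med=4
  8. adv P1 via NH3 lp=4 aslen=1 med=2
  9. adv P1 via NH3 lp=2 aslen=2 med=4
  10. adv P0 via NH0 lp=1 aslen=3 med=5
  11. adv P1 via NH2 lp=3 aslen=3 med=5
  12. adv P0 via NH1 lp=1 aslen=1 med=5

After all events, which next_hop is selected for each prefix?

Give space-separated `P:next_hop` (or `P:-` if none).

Op 1: best P0=NH3 P1=-
Op 2: best P0=NH1 P1=-
Op 3: best P0=NH1 P1=NH1
Op 4: best P0=NH1 P1=NH1
Op 5: best P0=NH1 P1=NH1
Op 6: best P0=NH1 P1=NH3
Op 7: best P0=NH1 P1=NH3
Op 8: best P0=NH1 P1=NH3
Op 9: best P0=NH1 P1=NH1
Op 10: best P0=NH1 P1=NH1
Op 11: best P0=NH1 P1=NH1
Op 12: best P0=NH1 P1=NH1

Answer: P0:NH1 P1:NH1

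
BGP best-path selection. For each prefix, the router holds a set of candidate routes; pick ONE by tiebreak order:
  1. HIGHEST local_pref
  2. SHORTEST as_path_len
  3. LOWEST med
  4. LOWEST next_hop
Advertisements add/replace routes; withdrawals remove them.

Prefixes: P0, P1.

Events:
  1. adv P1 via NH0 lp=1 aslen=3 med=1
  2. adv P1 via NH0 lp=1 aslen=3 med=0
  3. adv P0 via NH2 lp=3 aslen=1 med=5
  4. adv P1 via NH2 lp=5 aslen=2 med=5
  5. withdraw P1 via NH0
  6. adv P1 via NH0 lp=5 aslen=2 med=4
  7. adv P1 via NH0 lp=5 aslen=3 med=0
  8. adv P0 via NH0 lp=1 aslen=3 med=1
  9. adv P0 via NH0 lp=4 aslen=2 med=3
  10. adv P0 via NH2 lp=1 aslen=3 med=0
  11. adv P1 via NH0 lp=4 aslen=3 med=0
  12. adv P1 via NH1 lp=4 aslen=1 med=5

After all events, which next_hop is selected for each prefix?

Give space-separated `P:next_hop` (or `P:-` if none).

Op 1: best P0=- P1=NH0
Op 2: best P0=- P1=NH0
Op 3: best P0=NH2 P1=NH0
Op 4: best P0=NH2 P1=NH2
Op 5: best P0=NH2 P1=NH2
Op 6: best P0=NH2 P1=NH0
Op 7: best P0=NH2 P1=NH2
Op 8: best P0=NH2 P1=NH2
Op 9: best P0=NH0 P1=NH2
Op 10: best P0=NH0 P1=NH2
Op 11: best P0=NH0 P1=NH2
Op 12: best P0=NH0 P1=NH2

Answer: P0:NH0 P1:NH2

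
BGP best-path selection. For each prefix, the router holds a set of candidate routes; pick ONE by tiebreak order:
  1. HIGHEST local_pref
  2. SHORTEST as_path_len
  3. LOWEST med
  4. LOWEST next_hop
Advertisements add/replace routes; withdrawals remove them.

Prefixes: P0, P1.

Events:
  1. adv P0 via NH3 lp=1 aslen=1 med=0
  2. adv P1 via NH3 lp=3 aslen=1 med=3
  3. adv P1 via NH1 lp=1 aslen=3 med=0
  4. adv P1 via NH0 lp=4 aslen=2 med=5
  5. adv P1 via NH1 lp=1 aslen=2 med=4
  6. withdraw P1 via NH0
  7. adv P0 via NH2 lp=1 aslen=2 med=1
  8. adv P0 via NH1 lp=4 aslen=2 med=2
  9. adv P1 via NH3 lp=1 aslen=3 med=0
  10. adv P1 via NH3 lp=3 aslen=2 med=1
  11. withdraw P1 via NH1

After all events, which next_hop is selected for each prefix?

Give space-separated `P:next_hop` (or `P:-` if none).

Op 1: best P0=NH3 P1=-
Op 2: best P0=NH3 P1=NH3
Op 3: best P0=NH3 P1=NH3
Op 4: best P0=NH3 P1=NH0
Op 5: best P0=NH3 P1=NH0
Op 6: best P0=NH3 P1=NH3
Op 7: best P0=NH3 P1=NH3
Op 8: best P0=NH1 P1=NH3
Op 9: best P0=NH1 P1=NH1
Op 10: best P0=NH1 P1=NH3
Op 11: best P0=NH1 P1=NH3

Answer: P0:NH1 P1:NH3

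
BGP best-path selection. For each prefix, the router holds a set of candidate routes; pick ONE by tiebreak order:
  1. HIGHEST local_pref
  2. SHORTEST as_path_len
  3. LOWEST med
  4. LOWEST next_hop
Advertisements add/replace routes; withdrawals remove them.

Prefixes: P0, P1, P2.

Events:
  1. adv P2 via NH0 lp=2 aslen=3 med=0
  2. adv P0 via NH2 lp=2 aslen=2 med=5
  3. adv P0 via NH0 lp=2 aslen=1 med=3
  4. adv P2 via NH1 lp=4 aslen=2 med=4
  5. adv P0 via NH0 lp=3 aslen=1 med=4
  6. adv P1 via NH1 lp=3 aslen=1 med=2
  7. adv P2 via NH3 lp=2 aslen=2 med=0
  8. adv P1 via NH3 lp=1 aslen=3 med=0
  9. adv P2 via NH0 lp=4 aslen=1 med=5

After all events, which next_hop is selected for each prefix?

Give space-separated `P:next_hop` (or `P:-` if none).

Answer: P0:NH0 P1:NH1 P2:NH0

Derivation:
Op 1: best P0=- P1=- P2=NH0
Op 2: best P0=NH2 P1=- P2=NH0
Op 3: best P0=NH0 P1=- P2=NH0
Op 4: best P0=NH0 P1=- P2=NH1
Op 5: best P0=NH0 P1=- P2=NH1
Op 6: best P0=NH0 P1=NH1 P2=NH1
Op 7: best P0=NH0 P1=NH1 P2=NH1
Op 8: best P0=NH0 P1=NH1 P2=NH1
Op 9: best P0=NH0 P1=NH1 P2=NH0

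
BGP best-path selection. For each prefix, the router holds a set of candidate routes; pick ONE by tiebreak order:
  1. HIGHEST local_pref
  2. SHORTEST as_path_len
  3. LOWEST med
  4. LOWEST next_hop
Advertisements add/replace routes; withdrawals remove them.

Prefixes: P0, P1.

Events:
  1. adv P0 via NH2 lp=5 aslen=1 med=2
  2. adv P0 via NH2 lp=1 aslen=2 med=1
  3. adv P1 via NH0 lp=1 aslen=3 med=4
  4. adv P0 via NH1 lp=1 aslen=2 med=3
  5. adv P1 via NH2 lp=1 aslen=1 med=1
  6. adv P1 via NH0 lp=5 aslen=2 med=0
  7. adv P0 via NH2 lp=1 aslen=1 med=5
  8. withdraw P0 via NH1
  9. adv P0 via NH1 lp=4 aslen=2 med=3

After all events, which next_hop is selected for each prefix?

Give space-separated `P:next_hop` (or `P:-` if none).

Op 1: best P0=NH2 P1=-
Op 2: best P0=NH2 P1=-
Op 3: best P0=NH2 P1=NH0
Op 4: best P0=NH2 P1=NH0
Op 5: best P0=NH2 P1=NH2
Op 6: best P0=NH2 P1=NH0
Op 7: best P0=NH2 P1=NH0
Op 8: best P0=NH2 P1=NH0
Op 9: best P0=NH1 P1=NH0

Answer: P0:NH1 P1:NH0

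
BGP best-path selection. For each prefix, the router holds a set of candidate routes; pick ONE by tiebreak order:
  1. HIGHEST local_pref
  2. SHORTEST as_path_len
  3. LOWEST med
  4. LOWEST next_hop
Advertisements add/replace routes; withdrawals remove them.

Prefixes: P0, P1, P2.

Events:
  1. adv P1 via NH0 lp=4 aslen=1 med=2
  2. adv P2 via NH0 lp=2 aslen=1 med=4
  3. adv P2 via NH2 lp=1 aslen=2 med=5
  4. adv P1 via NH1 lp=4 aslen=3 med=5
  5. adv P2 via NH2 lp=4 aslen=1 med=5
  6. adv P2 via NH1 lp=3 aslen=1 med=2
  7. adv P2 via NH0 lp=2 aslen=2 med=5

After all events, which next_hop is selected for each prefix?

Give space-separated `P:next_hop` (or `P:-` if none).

Answer: P0:- P1:NH0 P2:NH2

Derivation:
Op 1: best P0=- P1=NH0 P2=-
Op 2: best P0=- P1=NH0 P2=NH0
Op 3: best P0=- P1=NH0 P2=NH0
Op 4: best P0=- P1=NH0 P2=NH0
Op 5: best P0=- P1=NH0 P2=NH2
Op 6: best P0=- P1=NH0 P2=NH2
Op 7: best P0=- P1=NH0 P2=NH2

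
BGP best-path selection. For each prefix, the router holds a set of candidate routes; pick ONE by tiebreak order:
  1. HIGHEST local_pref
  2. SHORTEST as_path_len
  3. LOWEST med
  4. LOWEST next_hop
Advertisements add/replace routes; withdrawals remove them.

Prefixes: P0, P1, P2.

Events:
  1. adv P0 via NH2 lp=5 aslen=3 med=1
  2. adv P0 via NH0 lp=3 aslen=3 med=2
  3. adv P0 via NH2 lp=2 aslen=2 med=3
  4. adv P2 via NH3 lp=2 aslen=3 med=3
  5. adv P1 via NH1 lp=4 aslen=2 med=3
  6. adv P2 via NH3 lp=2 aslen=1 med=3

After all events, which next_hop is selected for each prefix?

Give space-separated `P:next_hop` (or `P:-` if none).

Answer: P0:NH0 P1:NH1 P2:NH3

Derivation:
Op 1: best P0=NH2 P1=- P2=-
Op 2: best P0=NH2 P1=- P2=-
Op 3: best P0=NH0 P1=- P2=-
Op 4: best P0=NH0 P1=- P2=NH3
Op 5: best P0=NH0 P1=NH1 P2=NH3
Op 6: best P0=NH0 P1=NH1 P2=NH3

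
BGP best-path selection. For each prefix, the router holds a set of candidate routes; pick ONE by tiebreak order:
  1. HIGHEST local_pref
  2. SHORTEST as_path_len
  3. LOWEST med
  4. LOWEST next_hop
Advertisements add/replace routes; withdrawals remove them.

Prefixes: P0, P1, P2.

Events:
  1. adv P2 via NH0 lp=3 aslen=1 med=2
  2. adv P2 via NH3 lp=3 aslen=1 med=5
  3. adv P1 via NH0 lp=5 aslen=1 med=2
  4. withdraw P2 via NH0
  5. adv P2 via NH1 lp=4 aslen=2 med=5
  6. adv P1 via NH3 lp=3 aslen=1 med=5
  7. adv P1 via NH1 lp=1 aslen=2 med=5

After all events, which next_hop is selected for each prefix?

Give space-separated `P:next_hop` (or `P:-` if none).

Op 1: best P0=- P1=- P2=NH0
Op 2: best P0=- P1=- P2=NH0
Op 3: best P0=- P1=NH0 P2=NH0
Op 4: best P0=- P1=NH0 P2=NH3
Op 5: best P0=- P1=NH0 P2=NH1
Op 6: best P0=- P1=NH0 P2=NH1
Op 7: best P0=- P1=NH0 P2=NH1

Answer: P0:- P1:NH0 P2:NH1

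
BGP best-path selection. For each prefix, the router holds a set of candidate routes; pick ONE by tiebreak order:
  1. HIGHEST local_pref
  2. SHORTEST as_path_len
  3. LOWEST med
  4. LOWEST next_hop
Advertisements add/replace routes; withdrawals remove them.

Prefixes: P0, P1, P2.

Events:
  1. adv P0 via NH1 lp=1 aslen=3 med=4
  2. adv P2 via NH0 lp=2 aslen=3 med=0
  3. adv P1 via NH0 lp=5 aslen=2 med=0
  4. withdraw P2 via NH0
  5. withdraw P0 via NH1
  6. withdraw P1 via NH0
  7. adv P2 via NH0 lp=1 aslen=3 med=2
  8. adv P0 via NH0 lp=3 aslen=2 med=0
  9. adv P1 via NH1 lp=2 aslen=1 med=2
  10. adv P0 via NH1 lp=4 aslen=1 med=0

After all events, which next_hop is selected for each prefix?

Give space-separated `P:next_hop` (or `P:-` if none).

Op 1: best P0=NH1 P1=- P2=-
Op 2: best P0=NH1 P1=- P2=NH0
Op 3: best P0=NH1 P1=NH0 P2=NH0
Op 4: best P0=NH1 P1=NH0 P2=-
Op 5: best P0=- P1=NH0 P2=-
Op 6: best P0=- P1=- P2=-
Op 7: best P0=- P1=- P2=NH0
Op 8: best P0=NH0 P1=- P2=NH0
Op 9: best P0=NH0 P1=NH1 P2=NH0
Op 10: best P0=NH1 P1=NH1 P2=NH0

Answer: P0:NH1 P1:NH1 P2:NH0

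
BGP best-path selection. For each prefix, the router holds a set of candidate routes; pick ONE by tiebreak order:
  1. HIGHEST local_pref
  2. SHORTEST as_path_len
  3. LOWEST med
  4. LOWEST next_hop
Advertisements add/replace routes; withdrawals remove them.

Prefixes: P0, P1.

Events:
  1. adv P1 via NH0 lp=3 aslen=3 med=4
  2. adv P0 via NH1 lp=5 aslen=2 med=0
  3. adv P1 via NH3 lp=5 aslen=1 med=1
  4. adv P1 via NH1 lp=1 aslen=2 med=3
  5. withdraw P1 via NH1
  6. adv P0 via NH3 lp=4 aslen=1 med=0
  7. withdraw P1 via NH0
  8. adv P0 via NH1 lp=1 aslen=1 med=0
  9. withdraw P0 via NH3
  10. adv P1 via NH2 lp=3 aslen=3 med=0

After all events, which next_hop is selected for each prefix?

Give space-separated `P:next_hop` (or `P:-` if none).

Answer: P0:NH1 P1:NH3

Derivation:
Op 1: best P0=- P1=NH0
Op 2: best P0=NH1 P1=NH0
Op 3: best P0=NH1 P1=NH3
Op 4: best P0=NH1 P1=NH3
Op 5: best P0=NH1 P1=NH3
Op 6: best P0=NH1 P1=NH3
Op 7: best P0=NH1 P1=NH3
Op 8: best P0=NH3 P1=NH3
Op 9: best P0=NH1 P1=NH3
Op 10: best P0=NH1 P1=NH3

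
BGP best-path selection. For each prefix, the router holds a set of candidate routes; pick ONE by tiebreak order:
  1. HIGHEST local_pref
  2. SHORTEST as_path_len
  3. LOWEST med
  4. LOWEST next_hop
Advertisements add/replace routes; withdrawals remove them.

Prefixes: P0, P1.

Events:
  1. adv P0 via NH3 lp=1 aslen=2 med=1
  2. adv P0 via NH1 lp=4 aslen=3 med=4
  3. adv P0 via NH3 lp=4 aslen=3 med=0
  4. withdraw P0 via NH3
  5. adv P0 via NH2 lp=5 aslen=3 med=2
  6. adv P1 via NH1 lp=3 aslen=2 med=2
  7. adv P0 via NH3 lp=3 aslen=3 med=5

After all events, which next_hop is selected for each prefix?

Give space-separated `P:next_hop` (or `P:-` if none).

Op 1: best P0=NH3 P1=-
Op 2: best P0=NH1 P1=-
Op 3: best P0=NH3 P1=-
Op 4: best P0=NH1 P1=-
Op 5: best P0=NH2 P1=-
Op 6: best P0=NH2 P1=NH1
Op 7: best P0=NH2 P1=NH1

Answer: P0:NH2 P1:NH1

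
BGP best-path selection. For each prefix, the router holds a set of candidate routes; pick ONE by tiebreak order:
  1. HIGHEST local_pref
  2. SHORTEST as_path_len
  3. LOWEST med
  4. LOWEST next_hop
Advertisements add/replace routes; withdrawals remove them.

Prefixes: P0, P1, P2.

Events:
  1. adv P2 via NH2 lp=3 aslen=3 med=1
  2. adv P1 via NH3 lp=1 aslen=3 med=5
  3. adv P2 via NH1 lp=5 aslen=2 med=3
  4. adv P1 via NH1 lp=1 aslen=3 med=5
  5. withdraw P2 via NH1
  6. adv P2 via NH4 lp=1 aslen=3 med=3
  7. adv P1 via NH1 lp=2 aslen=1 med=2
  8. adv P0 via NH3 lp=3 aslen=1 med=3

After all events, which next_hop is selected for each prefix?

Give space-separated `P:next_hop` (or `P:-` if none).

Op 1: best P0=- P1=- P2=NH2
Op 2: best P0=- P1=NH3 P2=NH2
Op 3: best P0=- P1=NH3 P2=NH1
Op 4: best P0=- P1=NH1 P2=NH1
Op 5: best P0=- P1=NH1 P2=NH2
Op 6: best P0=- P1=NH1 P2=NH2
Op 7: best P0=- P1=NH1 P2=NH2
Op 8: best P0=NH3 P1=NH1 P2=NH2

Answer: P0:NH3 P1:NH1 P2:NH2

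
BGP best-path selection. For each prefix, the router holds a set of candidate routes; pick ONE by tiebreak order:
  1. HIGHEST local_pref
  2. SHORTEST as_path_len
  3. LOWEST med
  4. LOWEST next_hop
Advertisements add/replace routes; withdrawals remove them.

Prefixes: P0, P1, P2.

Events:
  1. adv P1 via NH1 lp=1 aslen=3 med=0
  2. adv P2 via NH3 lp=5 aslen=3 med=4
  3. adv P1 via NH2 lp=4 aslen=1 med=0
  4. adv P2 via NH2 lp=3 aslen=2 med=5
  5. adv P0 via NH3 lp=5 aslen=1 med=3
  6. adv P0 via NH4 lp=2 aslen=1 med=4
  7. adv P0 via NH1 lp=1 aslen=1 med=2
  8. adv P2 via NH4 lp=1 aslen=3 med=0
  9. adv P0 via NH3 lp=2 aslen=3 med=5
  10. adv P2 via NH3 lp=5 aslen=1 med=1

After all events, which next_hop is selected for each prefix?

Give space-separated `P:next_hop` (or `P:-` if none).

Op 1: best P0=- P1=NH1 P2=-
Op 2: best P0=- P1=NH1 P2=NH3
Op 3: best P0=- P1=NH2 P2=NH3
Op 4: best P0=- P1=NH2 P2=NH3
Op 5: best P0=NH3 P1=NH2 P2=NH3
Op 6: best P0=NH3 P1=NH2 P2=NH3
Op 7: best P0=NH3 P1=NH2 P2=NH3
Op 8: best P0=NH3 P1=NH2 P2=NH3
Op 9: best P0=NH4 P1=NH2 P2=NH3
Op 10: best P0=NH4 P1=NH2 P2=NH3

Answer: P0:NH4 P1:NH2 P2:NH3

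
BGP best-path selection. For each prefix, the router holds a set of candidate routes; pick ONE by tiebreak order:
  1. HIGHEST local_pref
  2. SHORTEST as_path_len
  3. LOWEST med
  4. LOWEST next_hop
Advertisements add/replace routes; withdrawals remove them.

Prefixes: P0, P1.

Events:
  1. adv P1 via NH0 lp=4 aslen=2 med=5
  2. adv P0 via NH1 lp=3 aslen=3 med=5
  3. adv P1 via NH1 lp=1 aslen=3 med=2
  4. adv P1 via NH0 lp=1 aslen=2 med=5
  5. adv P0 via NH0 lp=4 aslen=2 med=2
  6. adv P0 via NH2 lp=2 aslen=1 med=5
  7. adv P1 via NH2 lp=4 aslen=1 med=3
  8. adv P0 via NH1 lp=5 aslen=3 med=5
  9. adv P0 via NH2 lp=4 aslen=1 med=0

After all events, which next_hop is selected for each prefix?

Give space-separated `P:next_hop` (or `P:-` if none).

Answer: P0:NH1 P1:NH2

Derivation:
Op 1: best P0=- P1=NH0
Op 2: best P0=NH1 P1=NH0
Op 3: best P0=NH1 P1=NH0
Op 4: best P0=NH1 P1=NH0
Op 5: best P0=NH0 P1=NH0
Op 6: best P0=NH0 P1=NH0
Op 7: best P0=NH0 P1=NH2
Op 8: best P0=NH1 P1=NH2
Op 9: best P0=NH1 P1=NH2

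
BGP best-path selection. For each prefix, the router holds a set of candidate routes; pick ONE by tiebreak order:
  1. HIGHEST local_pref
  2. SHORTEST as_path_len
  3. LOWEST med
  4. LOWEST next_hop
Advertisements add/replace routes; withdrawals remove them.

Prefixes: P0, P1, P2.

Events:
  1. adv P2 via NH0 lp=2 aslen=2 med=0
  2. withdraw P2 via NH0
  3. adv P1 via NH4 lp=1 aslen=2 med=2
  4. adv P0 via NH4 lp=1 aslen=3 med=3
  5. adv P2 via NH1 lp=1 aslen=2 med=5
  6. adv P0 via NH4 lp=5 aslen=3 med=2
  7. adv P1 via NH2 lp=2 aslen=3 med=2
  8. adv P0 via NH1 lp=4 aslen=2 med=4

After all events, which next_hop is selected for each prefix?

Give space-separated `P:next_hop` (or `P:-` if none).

Op 1: best P0=- P1=- P2=NH0
Op 2: best P0=- P1=- P2=-
Op 3: best P0=- P1=NH4 P2=-
Op 4: best P0=NH4 P1=NH4 P2=-
Op 5: best P0=NH4 P1=NH4 P2=NH1
Op 6: best P0=NH4 P1=NH4 P2=NH1
Op 7: best P0=NH4 P1=NH2 P2=NH1
Op 8: best P0=NH4 P1=NH2 P2=NH1

Answer: P0:NH4 P1:NH2 P2:NH1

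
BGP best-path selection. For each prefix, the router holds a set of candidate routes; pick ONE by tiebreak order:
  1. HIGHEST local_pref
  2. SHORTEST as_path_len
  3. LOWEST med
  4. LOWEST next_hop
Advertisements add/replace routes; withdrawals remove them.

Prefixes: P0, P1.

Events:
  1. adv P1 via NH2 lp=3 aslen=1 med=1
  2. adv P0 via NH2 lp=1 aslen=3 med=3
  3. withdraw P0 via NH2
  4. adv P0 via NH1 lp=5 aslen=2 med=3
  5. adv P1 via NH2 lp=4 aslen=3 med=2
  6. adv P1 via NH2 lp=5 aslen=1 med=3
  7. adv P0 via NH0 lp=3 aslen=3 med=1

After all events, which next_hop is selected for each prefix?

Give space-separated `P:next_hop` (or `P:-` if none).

Answer: P0:NH1 P1:NH2

Derivation:
Op 1: best P0=- P1=NH2
Op 2: best P0=NH2 P1=NH2
Op 3: best P0=- P1=NH2
Op 4: best P0=NH1 P1=NH2
Op 5: best P0=NH1 P1=NH2
Op 6: best P0=NH1 P1=NH2
Op 7: best P0=NH1 P1=NH2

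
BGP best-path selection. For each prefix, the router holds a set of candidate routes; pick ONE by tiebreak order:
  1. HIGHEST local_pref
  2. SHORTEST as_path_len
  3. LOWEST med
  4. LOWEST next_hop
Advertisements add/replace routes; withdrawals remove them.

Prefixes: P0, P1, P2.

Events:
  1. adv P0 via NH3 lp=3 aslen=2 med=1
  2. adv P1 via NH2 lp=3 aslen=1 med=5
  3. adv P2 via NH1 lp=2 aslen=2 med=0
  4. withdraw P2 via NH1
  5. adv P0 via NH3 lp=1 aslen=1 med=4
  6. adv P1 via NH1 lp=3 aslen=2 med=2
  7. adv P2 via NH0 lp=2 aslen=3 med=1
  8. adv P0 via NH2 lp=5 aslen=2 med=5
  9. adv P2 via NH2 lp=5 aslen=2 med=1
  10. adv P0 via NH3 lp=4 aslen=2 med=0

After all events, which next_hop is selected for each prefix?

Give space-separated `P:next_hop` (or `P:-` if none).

Op 1: best P0=NH3 P1=- P2=-
Op 2: best P0=NH3 P1=NH2 P2=-
Op 3: best P0=NH3 P1=NH2 P2=NH1
Op 4: best P0=NH3 P1=NH2 P2=-
Op 5: best P0=NH3 P1=NH2 P2=-
Op 6: best P0=NH3 P1=NH2 P2=-
Op 7: best P0=NH3 P1=NH2 P2=NH0
Op 8: best P0=NH2 P1=NH2 P2=NH0
Op 9: best P0=NH2 P1=NH2 P2=NH2
Op 10: best P0=NH2 P1=NH2 P2=NH2

Answer: P0:NH2 P1:NH2 P2:NH2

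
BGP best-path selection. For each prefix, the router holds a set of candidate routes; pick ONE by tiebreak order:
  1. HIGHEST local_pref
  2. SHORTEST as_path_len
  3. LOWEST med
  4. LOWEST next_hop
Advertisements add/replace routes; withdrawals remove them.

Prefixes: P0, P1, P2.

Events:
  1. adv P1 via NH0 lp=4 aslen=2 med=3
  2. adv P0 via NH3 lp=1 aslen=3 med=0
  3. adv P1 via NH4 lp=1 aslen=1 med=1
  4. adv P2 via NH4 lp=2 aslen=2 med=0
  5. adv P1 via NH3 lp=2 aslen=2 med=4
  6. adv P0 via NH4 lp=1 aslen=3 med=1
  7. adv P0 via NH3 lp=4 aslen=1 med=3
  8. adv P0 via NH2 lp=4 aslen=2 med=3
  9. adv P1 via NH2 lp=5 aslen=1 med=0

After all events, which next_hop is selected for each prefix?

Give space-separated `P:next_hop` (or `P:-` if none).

Op 1: best P0=- P1=NH0 P2=-
Op 2: best P0=NH3 P1=NH0 P2=-
Op 3: best P0=NH3 P1=NH0 P2=-
Op 4: best P0=NH3 P1=NH0 P2=NH4
Op 5: best P0=NH3 P1=NH0 P2=NH4
Op 6: best P0=NH3 P1=NH0 P2=NH4
Op 7: best P0=NH3 P1=NH0 P2=NH4
Op 8: best P0=NH3 P1=NH0 P2=NH4
Op 9: best P0=NH3 P1=NH2 P2=NH4

Answer: P0:NH3 P1:NH2 P2:NH4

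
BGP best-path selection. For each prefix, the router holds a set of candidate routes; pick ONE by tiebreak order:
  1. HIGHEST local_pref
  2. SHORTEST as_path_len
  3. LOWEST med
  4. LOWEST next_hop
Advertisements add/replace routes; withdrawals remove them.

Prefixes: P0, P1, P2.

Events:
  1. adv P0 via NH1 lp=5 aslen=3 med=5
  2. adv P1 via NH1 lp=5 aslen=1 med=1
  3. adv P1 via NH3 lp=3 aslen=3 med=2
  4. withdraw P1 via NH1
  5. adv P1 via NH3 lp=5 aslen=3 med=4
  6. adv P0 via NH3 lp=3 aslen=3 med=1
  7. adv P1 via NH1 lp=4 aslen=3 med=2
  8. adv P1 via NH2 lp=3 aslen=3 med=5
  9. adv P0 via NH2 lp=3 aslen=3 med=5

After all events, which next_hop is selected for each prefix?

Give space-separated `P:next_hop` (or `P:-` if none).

Answer: P0:NH1 P1:NH3 P2:-

Derivation:
Op 1: best P0=NH1 P1=- P2=-
Op 2: best P0=NH1 P1=NH1 P2=-
Op 3: best P0=NH1 P1=NH1 P2=-
Op 4: best P0=NH1 P1=NH3 P2=-
Op 5: best P0=NH1 P1=NH3 P2=-
Op 6: best P0=NH1 P1=NH3 P2=-
Op 7: best P0=NH1 P1=NH3 P2=-
Op 8: best P0=NH1 P1=NH3 P2=-
Op 9: best P0=NH1 P1=NH3 P2=-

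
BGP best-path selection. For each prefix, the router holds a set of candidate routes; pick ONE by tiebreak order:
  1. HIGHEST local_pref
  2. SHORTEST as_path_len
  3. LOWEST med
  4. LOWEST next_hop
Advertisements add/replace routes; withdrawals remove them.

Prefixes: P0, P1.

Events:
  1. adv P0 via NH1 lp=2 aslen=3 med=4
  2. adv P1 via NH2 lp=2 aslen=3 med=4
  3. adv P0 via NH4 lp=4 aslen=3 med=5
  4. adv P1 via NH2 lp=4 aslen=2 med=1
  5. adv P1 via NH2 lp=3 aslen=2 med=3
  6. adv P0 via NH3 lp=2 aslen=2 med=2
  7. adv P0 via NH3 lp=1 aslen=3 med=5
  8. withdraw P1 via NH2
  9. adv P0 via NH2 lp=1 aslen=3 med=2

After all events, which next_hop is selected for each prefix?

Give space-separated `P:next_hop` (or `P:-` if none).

Answer: P0:NH4 P1:-

Derivation:
Op 1: best P0=NH1 P1=-
Op 2: best P0=NH1 P1=NH2
Op 3: best P0=NH4 P1=NH2
Op 4: best P0=NH4 P1=NH2
Op 5: best P0=NH4 P1=NH2
Op 6: best P0=NH4 P1=NH2
Op 7: best P0=NH4 P1=NH2
Op 8: best P0=NH4 P1=-
Op 9: best P0=NH4 P1=-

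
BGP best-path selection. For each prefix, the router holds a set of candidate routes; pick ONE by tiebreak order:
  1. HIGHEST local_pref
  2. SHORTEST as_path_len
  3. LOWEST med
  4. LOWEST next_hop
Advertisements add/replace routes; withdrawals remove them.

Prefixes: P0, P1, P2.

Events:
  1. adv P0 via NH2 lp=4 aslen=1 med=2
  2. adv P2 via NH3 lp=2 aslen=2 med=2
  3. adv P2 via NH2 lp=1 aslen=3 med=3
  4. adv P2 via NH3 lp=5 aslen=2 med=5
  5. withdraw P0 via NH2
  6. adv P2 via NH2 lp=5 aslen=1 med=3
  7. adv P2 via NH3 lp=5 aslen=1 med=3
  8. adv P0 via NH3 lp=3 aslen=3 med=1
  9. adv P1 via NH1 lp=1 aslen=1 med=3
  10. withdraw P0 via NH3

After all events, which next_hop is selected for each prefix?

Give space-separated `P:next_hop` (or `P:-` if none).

Op 1: best P0=NH2 P1=- P2=-
Op 2: best P0=NH2 P1=- P2=NH3
Op 3: best P0=NH2 P1=- P2=NH3
Op 4: best P0=NH2 P1=- P2=NH3
Op 5: best P0=- P1=- P2=NH3
Op 6: best P0=- P1=- P2=NH2
Op 7: best P0=- P1=- P2=NH2
Op 8: best P0=NH3 P1=- P2=NH2
Op 9: best P0=NH3 P1=NH1 P2=NH2
Op 10: best P0=- P1=NH1 P2=NH2

Answer: P0:- P1:NH1 P2:NH2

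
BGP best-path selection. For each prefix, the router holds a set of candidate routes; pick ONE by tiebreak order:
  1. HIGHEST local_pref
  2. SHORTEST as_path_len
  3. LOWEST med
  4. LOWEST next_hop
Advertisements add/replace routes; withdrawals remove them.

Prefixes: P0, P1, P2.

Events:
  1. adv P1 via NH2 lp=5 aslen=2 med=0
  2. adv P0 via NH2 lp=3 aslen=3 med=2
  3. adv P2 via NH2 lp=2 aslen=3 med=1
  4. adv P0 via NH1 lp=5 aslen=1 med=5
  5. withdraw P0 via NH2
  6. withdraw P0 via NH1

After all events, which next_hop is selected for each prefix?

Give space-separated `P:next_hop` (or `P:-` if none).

Op 1: best P0=- P1=NH2 P2=-
Op 2: best P0=NH2 P1=NH2 P2=-
Op 3: best P0=NH2 P1=NH2 P2=NH2
Op 4: best P0=NH1 P1=NH2 P2=NH2
Op 5: best P0=NH1 P1=NH2 P2=NH2
Op 6: best P0=- P1=NH2 P2=NH2

Answer: P0:- P1:NH2 P2:NH2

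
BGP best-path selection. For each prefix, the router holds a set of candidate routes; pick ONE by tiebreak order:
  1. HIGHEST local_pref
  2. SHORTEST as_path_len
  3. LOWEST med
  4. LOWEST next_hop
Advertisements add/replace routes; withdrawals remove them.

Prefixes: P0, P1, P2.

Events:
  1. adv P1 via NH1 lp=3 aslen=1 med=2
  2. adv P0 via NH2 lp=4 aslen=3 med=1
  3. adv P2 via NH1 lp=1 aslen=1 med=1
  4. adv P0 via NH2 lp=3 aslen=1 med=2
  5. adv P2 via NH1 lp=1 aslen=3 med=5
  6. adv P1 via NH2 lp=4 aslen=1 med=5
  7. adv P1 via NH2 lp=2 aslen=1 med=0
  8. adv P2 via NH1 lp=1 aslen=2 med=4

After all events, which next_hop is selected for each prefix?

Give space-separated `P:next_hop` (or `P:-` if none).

Op 1: best P0=- P1=NH1 P2=-
Op 2: best P0=NH2 P1=NH1 P2=-
Op 3: best P0=NH2 P1=NH1 P2=NH1
Op 4: best P0=NH2 P1=NH1 P2=NH1
Op 5: best P0=NH2 P1=NH1 P2=NH1
Op 6: best P0=NH2 P1=NH2 P2=NH1
Op 7: best P0=NH2 P1=NH1 P2=NH1
Op 8: best P0=NH2 P1=NH1 P2=NH1

Answer: P0:NH2 P1:NH1 P2:NH1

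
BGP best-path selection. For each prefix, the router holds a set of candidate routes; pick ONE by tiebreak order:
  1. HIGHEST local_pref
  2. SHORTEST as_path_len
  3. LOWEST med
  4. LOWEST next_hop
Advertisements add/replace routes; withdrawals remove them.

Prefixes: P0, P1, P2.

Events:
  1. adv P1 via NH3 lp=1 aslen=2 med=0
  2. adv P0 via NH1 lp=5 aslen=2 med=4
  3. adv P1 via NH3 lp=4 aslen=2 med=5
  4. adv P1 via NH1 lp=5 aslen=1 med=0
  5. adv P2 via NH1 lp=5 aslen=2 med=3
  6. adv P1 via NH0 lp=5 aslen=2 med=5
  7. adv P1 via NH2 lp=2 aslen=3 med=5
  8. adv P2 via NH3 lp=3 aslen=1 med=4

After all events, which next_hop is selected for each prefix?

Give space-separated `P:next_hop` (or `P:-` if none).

Op 1: best P0=- P1=NH3 P2=-
Op 2: best P0=NH1 P1=NH3 P2=-
Op 3: best P0=NH1 P1=NH3 P2=-
Op 4: best P0=NH1 P1=NH1 P2=-
Op 5: best P0=NH1 P1=NH1 P2=NH1
Op 6: best P0=NH1 P1=NH1 P2=NH1
Op 7: best P0=NH1 P1=NH1 P2=NH1
Op 8: best P0=NH1 P1=NH1 P2=NH1

Answer: P0:NH1 P1:NH1 P2:NH1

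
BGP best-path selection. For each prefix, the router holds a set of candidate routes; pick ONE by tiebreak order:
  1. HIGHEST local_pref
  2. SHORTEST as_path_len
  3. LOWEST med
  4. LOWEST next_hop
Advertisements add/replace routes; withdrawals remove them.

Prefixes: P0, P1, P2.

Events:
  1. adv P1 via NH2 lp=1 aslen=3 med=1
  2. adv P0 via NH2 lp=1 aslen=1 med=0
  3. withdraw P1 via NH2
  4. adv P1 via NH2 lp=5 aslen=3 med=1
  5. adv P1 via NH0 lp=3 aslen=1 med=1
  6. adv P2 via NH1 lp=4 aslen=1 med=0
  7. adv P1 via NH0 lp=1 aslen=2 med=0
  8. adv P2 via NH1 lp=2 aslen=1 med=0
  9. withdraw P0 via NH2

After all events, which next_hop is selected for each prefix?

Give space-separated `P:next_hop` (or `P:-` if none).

Answer: P0:- P1:NH2 P2:NH1

Derivation:
Op 1: best P0=- P1=NH2 P2=-
Op 2: best P0=NH2 P1=NH2 P2=-
Op 3: best P0=NH2 P1=- P2=-
Op 4: best P0=NH2 P1=NH2 P2=-
Op 5: best P0=NH2 P1=NH2 P2=-
Op 6: best P0=NH2 P1=NH2 P2=NH1
Op 7: best P0=NH2 P1=NH2 P2=NH1
Op 8: best P0=NH2 P1=NH2 P2=NH1
Op 9: best P0=- P1=NH2 P2=NH1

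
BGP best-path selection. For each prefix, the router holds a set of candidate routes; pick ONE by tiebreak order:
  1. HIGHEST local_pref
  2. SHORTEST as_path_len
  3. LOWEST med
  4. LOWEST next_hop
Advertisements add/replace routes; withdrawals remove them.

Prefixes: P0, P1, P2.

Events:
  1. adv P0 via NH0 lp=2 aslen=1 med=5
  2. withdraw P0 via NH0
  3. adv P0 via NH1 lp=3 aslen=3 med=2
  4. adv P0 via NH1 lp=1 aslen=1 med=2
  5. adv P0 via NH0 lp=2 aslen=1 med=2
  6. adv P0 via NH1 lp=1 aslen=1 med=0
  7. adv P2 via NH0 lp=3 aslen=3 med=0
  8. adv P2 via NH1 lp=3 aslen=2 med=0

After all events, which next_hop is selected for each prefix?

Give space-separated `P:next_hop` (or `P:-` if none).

Op 1: best P0=NH0 P1=- P2=-
Op 2: best P0=- P1=- P2=-
Op 3: best P0=NH1 P1=- P2=-
Op 4: best P0=NH1 P1=- P2=-
Op 5: best P0=NH0 P1=- P2=-
Op 6: best P0=NH0 P1=- P2=-
Op 7: best P0=NH0 P1=- P2=NH0
Op 8: best P0=NH0 P1=- P2=NH1

Answer: P0:NH0 P1:- P2:NH1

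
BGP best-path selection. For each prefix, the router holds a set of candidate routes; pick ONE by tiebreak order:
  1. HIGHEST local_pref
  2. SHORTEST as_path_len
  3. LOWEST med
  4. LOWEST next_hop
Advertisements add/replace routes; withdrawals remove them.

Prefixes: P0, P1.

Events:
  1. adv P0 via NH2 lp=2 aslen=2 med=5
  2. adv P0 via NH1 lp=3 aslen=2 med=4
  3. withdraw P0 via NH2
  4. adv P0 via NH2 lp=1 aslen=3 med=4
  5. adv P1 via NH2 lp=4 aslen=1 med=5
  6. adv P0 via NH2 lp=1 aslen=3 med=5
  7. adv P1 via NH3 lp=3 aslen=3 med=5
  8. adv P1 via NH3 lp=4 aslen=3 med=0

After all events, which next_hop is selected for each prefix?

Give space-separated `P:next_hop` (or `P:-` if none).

Op 1: best P0=NH2 P1=-
Op 2: best P0=NH1 P1=-
Op 3: best P0=NH1 P1=-
Op 4: best P0=NH1 P1=-
Op 5: best P0=NH1 P1=NH2
Op 6: best P0=NH1 P1=NH2
Op 7: best P0=NH1 P1=NH2
Op 8: best P0=NH1 P1=NH2

Answer: P0:NH1 P1:NH2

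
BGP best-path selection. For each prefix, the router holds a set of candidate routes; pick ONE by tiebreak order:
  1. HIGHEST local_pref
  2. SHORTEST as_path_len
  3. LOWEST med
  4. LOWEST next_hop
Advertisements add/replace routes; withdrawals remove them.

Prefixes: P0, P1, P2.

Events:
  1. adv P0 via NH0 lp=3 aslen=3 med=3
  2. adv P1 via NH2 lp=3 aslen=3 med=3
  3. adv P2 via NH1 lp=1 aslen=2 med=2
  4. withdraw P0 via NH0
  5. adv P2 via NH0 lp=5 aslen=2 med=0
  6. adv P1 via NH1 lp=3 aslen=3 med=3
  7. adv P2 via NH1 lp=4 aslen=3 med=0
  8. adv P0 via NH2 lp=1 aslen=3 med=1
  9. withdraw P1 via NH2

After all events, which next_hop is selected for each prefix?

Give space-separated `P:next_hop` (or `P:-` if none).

Answer: P0:NH2 P1:NH1 P2:NH0

Derivation:
Op 1: best P0=NH0 P1=- P2=-
Op 2: best P0=NH0 P1=NH2 P2=-
Op 3: best P0=NH0 P1=NH2 P2=NH1
Op 4: best P0=- P1=NH2 P2=NH1
Op 5: best P0=- P1=NH2 P2=NH0
Op 6: best P0=- P1=NH1 P2=NH0
Op 7: best P0=- P1=NH1 P2=NH0
Op 8: best P0=NH2 P1=NH1 P2=NH0
Op 9: best P0=NH2 P1=NH1 P2=NH0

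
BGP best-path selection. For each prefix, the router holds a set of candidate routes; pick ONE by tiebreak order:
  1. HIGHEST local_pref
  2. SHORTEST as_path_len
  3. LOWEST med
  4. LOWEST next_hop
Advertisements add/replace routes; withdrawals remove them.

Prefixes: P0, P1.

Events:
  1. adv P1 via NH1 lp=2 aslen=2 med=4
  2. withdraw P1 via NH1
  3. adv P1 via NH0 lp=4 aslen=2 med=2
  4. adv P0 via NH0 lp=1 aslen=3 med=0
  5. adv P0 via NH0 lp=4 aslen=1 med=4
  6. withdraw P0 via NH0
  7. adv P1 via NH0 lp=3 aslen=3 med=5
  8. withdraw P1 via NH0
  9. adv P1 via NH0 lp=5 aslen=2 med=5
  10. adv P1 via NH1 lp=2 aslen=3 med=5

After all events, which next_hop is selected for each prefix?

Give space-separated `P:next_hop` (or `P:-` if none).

Answer: P0:- P1:NH0

Derivation:
Op 1: best P0=- P1=NH1
Op 2: best P0=- P1=-
Op 3: best P0=- P1=NH0
Op 4: best P0=NH0 P1=NH0
Op 5: best P0=NH0 P1=NH0
Op 6: best P0=- P1=NH0
Op 7: best P0=- P1=NH0
Op 8: best P0=- P1=-
Op 9: best P0=- P1=NH0
Op 10: best P0=- P1=NH0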